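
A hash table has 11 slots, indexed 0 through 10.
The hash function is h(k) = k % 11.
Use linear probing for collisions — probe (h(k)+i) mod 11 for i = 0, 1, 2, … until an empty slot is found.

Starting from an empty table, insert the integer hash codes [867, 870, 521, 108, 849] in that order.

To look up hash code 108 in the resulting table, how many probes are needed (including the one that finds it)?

Insert 867: h=9, slot 9 empty -> index 9.
Insert 870: h=1, slot 1 empty -> index 1.
Insert 521: h=4, slot 4 empty -> index 4.
Insert 108: h=9, slot 9 occupied -> index 10.
Insert 849: h=2, slot 2 empty -> index 2.
Table: [∅, 870, 849, ∅, 521, ∅, ∅, ∅, ∅, 867, 108]
Lookup 108: h=9, probe 9,10 → found at 10.

2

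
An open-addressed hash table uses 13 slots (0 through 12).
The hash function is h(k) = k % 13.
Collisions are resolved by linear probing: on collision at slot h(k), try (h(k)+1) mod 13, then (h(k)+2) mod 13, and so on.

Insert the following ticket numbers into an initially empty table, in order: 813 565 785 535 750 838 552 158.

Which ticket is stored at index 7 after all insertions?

813: h=7 → slot 7
565: h=6 → slot 6
785: h=5 → slot 5
535: h=2 → slot 2
750: h=9 → slot 9
838: h=6, probe 6,7,8 → slot 8
552: h=6, probe 6,7,8,9,10 → slot 10
158: h=2, probe 2,3 → slot 3
Table: [., ., 535, 158, ., 785, 565, 813, 838, 750, 552, ., .]

813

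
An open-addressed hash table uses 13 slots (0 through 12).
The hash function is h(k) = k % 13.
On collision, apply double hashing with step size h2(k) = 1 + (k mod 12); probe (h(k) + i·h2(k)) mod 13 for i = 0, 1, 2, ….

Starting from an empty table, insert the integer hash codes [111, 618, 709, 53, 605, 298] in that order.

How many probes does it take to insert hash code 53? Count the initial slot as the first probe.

Insert 111: h=7, slot 7 empty → index 7.
Insert 618: h=7, h2=7, slot 7 occupied → index 1.
Insert 709: h=7, h2=2, slot 7 occupied → index 9.
Insert 53: h=1, h2=6, slots 1,7 occupied → index 0.
Insert 605: h=7, h2=6, slots 7,0 occupied → index 6.
Insert 298: h=12, slot 12 empty → index 12.
Table: [53, 618, ., ., ., ., 605, 111, ., 709, ., ., 298]

3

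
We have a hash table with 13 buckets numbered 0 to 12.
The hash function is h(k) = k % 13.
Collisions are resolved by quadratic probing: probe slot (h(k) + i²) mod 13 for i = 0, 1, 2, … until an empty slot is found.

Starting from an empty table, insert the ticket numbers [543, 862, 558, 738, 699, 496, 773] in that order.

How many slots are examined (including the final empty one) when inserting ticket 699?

Insert 543: h=10, slot 10 empty => index 10.
Insert 862: h=4, slot 4 empty => index 4.
Insert 558: h=12, slot 12 empty => index 12.
Insert 738: h=10, slot 10 occupied => index 11.
Insert 699: h=10, slots 10,11 occupied => index 1.
Insert 496: h=2, slot 2 empty => index 2.
Insert 773: h=6, slot 6 empty => index 6.
Table: [—, 699, 496, —, 862, —, 773, —, —, —, 543, 738, 558]

3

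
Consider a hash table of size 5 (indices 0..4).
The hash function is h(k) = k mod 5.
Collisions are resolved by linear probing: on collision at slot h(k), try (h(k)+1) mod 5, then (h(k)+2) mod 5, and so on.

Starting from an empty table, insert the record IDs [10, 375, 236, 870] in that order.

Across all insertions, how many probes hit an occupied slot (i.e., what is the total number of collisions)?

5

10: h=0 → slot 0
375: h=0, probe 0,1 → slot 1
236: h=1, probe 1,2 → slot 2
870: h=0, probe 0,1,2,3 → slot 3
Table: [10, 375, 236, 870, _]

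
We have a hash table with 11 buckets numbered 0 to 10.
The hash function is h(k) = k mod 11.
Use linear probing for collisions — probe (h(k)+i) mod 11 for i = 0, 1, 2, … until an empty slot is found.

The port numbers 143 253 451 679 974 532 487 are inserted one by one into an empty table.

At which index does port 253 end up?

143: h=0 -> slot 0
253: h=0, probe 0,1 -> slot 1
451: h=0, probe 0,1,2 -> slot 2
679: h=8 -> slot 8
974: h=6 -> slot 6
532: h=4 -> slot 4
487: h=3 -> slot 3
Table: [143, 253, 451, 487, 532, ., 974, ., 679, ., .]

1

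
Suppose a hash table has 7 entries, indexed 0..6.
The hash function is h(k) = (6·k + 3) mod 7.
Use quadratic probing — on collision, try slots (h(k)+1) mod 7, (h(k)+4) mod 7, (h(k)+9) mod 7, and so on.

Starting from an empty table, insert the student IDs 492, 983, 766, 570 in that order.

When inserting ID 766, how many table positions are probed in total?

Insert 492: h=1, slot 1 empty -> index 1.
Insert 983: h=0, slot 0 empty -> index 0.
Insert 766: h=0, slots 0,1 occupied -> index 4.
Insert 570: h=0, slots 0,1,4 occupied -> index 2.
Table: [983, 492, 570, -, 766, -, -]

3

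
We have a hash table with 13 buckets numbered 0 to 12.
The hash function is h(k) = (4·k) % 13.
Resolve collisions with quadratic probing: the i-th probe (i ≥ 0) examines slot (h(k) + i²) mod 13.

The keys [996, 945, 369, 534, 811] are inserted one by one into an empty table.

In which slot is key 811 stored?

8

Insert 996: h=6, slot 6 empty → index 6.
Insert 945: h=10, slot 10 empty → index 10.
Insert 369: h=7, slot 7 empty → index 7.
Insert 534: h=4, slot 4 empty → index 4.
Insert 811: h=7, slot 7 occupied → index 8.
Table: [., ., ., ., 534, ., 996, 369, 811, ., 945, ., .]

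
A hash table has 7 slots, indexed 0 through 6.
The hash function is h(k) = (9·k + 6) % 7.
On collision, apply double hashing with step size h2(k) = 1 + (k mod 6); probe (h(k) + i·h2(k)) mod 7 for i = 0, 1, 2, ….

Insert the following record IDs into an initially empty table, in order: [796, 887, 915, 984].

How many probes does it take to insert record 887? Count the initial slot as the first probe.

2

796 hashes to 2; slot 2 is free => place at 2.
887 hashes to 2, h2=6; 2 taken => place at 1.
915 hashes to 2, h2=4; 2 taken => place at 6.
984 hashes to 0; slot 0 is free => place at 0.
Table: [984, 887, 796, ∅, ∅, ∅, 915]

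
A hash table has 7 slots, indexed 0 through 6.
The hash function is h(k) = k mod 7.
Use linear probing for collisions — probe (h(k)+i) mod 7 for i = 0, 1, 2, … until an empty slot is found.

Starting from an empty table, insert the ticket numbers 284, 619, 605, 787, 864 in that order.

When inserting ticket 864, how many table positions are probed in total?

5

284 hashes to 4; slot 4 is free → place at 4.
619 hashes to 3; slot 3 is free → place at 3.
605 hashes to 3; 3,4 taken → place at 5.
787 hashes to 3; 3,4,5 taken → place at 6.
864 hashes to 3; 3,4,5,6 taken → place at 0.
Table: [864, ∅, ∅, 619, 284, 605, 787]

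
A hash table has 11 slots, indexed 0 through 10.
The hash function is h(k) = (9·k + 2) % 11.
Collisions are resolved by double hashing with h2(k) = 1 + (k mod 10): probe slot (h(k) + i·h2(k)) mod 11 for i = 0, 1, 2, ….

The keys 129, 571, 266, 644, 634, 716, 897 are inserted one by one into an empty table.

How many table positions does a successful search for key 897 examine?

3

129: h=8 -> slot 8
571: h=4 -> slot 4
266: h=9 -> slot 9
644: h=1 -> slot 1
634: h=10 -> slot 10
716: h=0 -> slot 0
897: h=1, h2=8, probe 1,9,6 -> slot 6
Table: [716, 644, -, -, 571, -, 897, -, 129, 266, 634]
Lookup 897: h=1, h2=8, probe 1,9,6 → found at 6.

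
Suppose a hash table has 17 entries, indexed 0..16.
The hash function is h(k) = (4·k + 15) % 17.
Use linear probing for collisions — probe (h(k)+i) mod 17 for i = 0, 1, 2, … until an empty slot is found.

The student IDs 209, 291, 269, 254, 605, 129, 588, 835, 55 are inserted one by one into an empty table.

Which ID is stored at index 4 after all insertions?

605

209 hashes to 1; slot 1 is free -> place at 1.
291 hashes to 6; slot 6 is free -> place at 6.
269 hashes to 3; slot 3 is free -> place at 3.
254 hashes to 11; slot 11 is free -> place at 11.
605 hashes to 4; slot 4 is free -> place at 4.
129 hashes to 4; 4 taken -> place at 5.
588 hashes to 4; 4,5,6 taken -> place at 7.
835 hashes to 6; 6,7 taken -> place at 8.
55 hashes to 14; slot 14 is free -> place at 14.
Table: [., 209, ., 269, 605, 129, 291, 588, 835, ., ., 254, ., ., 55, ., .]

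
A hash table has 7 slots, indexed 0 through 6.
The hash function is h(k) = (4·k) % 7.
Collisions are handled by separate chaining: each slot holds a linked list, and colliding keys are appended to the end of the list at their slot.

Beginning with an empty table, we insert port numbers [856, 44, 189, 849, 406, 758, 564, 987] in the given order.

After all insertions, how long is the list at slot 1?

4

Insert 856: h=1, bucket 1 empty → new chain.
Insert 44: h=1, bucket 1 nonempty → append to chain.
Insert 189: h=0, bucket 0 empty → new chain.
Insert 849: h=1, bucket 1 nonempty → append to chain.
Insert 406: h=0, bucket 0 nonempty → append to chain.
Insert 758: h=1, bucket 1 nonempty → append to chain.
Insert 564: h=2, bucket 2 empty → new chain.
Insert 987: h=0, bucket 0 nonempty → append to chain.
Final buckets:
0: 189 -> 406 -> 987
1: 856 -> 44 -> 849 -> 758
2: 564
3: ∅
4: ∅
5: ∅
6: ∅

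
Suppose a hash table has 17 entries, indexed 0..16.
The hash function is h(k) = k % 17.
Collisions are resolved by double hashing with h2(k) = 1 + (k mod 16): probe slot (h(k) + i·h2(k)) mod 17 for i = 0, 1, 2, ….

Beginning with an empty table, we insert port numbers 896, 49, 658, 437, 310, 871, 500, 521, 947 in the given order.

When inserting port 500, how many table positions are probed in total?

Insert 896: h=12, slot 12 empty => index 12.
Insert 49: h=15, slot 15 empty => index 15.
Insert 658: h=12, h2=3, slots 12,15 occupied => index 1.
Insert 437: h=12, h2=6, slots 12,1 occupied => index 7.
Insert 310: h=4, slot 4 empty => index 4.
Insert 871: h=4, h2=8, slots 4,12 occupied => index 3.
Insert 500: h=7, h2=5, slots 7,12 occupied => index 0.
Insert 521: h=11, slot 11 empty => index 11.
Insert 947: h=12, h2=4, slot 12 occupied => index 16.
Table: [500, 658, ., 871, 310, ., ., 437, ., ., ., 521, 896, ., ., 49, 947]

3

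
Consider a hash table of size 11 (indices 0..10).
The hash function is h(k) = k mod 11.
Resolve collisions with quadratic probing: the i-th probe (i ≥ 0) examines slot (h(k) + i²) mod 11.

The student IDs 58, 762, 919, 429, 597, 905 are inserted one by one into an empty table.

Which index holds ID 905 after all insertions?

1

Insert 58: h=3, slot 3 empty → index 3.
Insert 762: h=3, slot 3 occupied → index 4.
Insert 919: h=6, slot 6 empty → index 6.
Insert 429: h=0, slot 0 empty → index 0.
Insert 597: h=3, slots 3,4 occupied → index 7.
Insert 905: h=3, slots 3,4,7 occupied → index 1.
Table: [429, 905, ∅, 58, 762, ∅, 919, 597, ∅, ∅, ∅]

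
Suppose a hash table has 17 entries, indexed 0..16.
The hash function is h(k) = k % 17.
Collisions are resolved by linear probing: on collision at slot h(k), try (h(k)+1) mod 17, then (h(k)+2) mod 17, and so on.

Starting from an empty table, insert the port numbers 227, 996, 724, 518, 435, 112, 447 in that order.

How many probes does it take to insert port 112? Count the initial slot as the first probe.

4

227: h=6 -> slot 6
996: h=10 -> slot 10
724: h=10, probe 10,11 -> slot 11
518: h=8 -> slot 8
435: h=10, probe 10,11,12 -> slot 12
112: h=10, probe 10,11,12,13 -> slot 13
447: h=5 -> slot 5
Table: [∅, ∅, ∅, ∅, ∅, 447, 227, ∅, 518, ∅, 996, 724, 435, 112, ∅, ∅, ∅]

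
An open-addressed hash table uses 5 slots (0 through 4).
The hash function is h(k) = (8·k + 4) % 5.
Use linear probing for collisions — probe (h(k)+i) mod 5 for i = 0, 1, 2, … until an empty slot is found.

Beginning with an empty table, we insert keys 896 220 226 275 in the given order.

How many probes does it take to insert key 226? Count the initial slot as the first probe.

896 hashes to 2; slot 2 is free -> place at 2.
220 hashes to 4; slot 4 is free -> place at 4.
226 hashes to 2; 2 taken -> place at 3.
275 hashes to 4; 4 taken -> place at 0.
Table: [275, _, 896, 226, 220]

2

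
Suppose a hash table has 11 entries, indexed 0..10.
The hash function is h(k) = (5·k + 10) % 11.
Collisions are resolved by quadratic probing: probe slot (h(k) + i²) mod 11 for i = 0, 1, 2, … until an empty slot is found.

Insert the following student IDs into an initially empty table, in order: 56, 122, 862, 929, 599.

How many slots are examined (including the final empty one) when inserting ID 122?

2

Insert 56: h=4, slot 4 empty => index 4.
Insert 122: h=4, slot 4 occupied => index 5.
Insert 862: h=8, slot 8 empty => index 8.
Insert 929: h=2, slot 2 empty => index 2.
Insert 599: h=2, slot 2 occupied => index 3.
Table: [-, -, 929, 599, 56, 122, -, -, 862, -, -]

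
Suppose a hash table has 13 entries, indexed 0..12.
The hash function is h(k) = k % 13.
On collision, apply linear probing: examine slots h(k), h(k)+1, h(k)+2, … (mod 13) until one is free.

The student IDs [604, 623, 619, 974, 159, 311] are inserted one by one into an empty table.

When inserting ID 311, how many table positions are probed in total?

Insert 604: h=6, slot 6 empty -> index 6.
Insert 623: h=12, slot 12 empty -> index 12.
Insert 619: h=8, slot 8 empty -> index 8.
Insert 974: h=12, slot 12 occupied -> index 0.
Insert 159: h=3, slot 3 empty -> index 3.
Insert 311: h=12, slots 12,0 occupied -> index 1.
Table: [974, 311, ∅, 159, ∅, ∅, 604, ∅, 619, ∅, ∅, ∅, 623]

3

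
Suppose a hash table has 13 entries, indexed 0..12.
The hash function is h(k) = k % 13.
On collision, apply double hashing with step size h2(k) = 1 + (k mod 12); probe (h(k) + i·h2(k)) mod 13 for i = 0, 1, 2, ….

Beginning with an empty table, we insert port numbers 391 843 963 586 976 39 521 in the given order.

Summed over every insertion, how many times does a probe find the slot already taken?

Insert 391: h=1, slot 1 empty → index 1.
Insert 843: h=11, slot 11 empty → index 11.
Insert 963: h=1, h2=4, slot 1 occupied → index 5.
Insert 586: h=1, h2=11, slot 1 occupied → index 12.
Insert 976: h=1, h2=5, slot 1 occupied → index 6.
Insert 39: h=0, slot 0 empty → index 0.
Insert 521: h=1, h2=6, slot 1 occupied → index 7.
Table: [39, 391, _, _, _, 963, 976, 521, _, _, _, 843, 586]

4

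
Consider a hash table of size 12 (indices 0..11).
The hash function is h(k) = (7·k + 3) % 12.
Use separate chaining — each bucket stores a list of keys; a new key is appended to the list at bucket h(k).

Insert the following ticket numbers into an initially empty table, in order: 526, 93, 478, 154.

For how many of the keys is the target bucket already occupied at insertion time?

526 -> bucket 1
93 -> bucket 6
478 -> bucket 1 (collision)
154 -> bucket 1 (collision)
Final buckets:
0: ∅
1: 526 -> 478 -> 154
2: ∅
3: ∅
4: ∅
5: ∅
6: 93
7: ∅
8: ∅
9: ∅
10: ∅
11: ∅

2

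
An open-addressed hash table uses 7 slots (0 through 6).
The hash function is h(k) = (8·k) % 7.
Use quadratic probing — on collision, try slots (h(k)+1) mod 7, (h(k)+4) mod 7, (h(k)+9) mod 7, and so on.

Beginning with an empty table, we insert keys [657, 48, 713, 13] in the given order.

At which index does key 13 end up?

1

Insert 657: h=6, slot 6 empty → index 6.
Insert 48: h=6, slot 6 occupied → index 0.
Insert 713: h=6, slots 6,0 occupied → index 3.
Insert 13: h=6, slots 6,0,3 occupied → index 1.
Table: [48, 13, -, 713, -, -, 657]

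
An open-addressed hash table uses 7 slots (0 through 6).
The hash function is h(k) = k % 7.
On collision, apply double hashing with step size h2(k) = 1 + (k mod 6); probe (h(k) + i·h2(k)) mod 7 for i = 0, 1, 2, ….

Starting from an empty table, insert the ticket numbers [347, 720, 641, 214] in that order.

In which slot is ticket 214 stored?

2

347: h=4 -> slot 4
720: h=6 -> slot 6
641: h=4, h2=6, probe 4,3 -> slot 3
214: h=4, h2=5, probe 4,2 -> slot 2
Table: [—, —, 214, 641, 347, —, 720]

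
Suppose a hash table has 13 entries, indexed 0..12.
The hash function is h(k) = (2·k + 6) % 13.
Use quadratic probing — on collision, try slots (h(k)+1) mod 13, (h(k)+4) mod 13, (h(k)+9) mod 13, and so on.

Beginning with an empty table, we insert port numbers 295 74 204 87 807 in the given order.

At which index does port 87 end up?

7

Insert 295: h=11, slot 11 empty → index 11.
Insert 74: h=11, slot 11 occupied → index 12.
Insert 204: h=11, slots 11,12 occupied → index 2.
Insert 87: h=11, slots 11,12,2 occupied → index 7.
Insert 807: h=8, slot 8 empty → index 8.
Table: [—, —, 204, —, —, —, —, 87, 807, —, —, 295, 74]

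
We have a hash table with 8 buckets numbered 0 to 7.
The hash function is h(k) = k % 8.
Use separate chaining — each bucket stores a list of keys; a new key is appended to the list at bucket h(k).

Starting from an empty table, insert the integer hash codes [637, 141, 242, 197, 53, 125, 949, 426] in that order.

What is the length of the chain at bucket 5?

6

Insert 637: h=5, bucket 5 empty -> new chain.
Insert 141: h=5, bucket 5 nonempty -> append to chain.
Insert 242: h=2, bucket 2 empty -> new chain.
Insert 197: h=5, bucket 5 nonempty -> append to chain.
Insert 53: h=5, bucket 5 nonempty -> append to chain.
Insert 125: h=5, bucket 5 nonempty -> append to chain.
Insert 949: h=5, bucket 5 nonempty -> append to chain.
Insert 426: h=2, bucket 2 nonempty -> append to chain.
Final buckets:
0: ∅
1: ∅
2: 242 -> 426
3: ∅
4: ∅
5: 637 -> 141 -> 197 -> 53 -> 125 -> 949
6: ∅
7: ∅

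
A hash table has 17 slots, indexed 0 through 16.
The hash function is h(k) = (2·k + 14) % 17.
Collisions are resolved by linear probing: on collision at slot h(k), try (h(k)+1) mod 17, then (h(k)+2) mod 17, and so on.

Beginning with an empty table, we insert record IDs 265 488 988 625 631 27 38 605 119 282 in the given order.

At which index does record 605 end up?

Insert 265: h=0, slot 0 empty → index 0.
Insert 488: h=4, slot 4 empty → index 4.
Insert 988: h=1, slot 1 empty → index 1.
Insert 625: h=6, slot 6 empty → index 6.
Insert 631: h=1, slot 1 occupied → index 2.
Insert 27: h=0, slots 0,1,2 occupied → index 3.
Insert 38: h=5, slot 5 empty → index 5.
Insert 605: h=0, slots 0,1,2,3,4,5,6 occupied → index 7.
Insert 119: h=14, slot 14 empty → index 14.
Insert 282: h=0, slots 0,1,2,3,4,5,6,7 occupied → index 8.
Table: [265, 988, 631, 27, 488, 38, 625, 605, 282, -, -, -, -, -, 119, -, -]

7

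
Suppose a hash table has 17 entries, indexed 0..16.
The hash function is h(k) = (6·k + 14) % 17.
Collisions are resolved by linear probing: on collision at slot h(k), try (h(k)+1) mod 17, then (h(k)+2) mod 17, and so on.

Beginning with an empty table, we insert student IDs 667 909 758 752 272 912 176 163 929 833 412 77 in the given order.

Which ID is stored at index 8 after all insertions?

Insert 667: h=4, slot 4 empty => index 4.
Insert 909: h=11, slot 11 empty => index 11.
Insert 758: h=6, slot 6 empty => index 6.
Insert 752: h=4, slot 4 occupied => index 5.
Insert 272: h=14, slot 14 empty => index 14.
Insert 912: h=12, slot 12 empty => index 12.
Insert 176: h=16, slot 16 empty => index 16.
Insert 163: h=6, slot 6 occupied => index 7.
Insert 929: h=12, slot 12 occupied => index 13.
Insert 833: h=14, slot 14 occupied => index 15.
Insert 412: h=4, slots 4,5,6,7 occupied => index 8.
Insert 77: h=0, slot 0 empty => index 0.
Table: [77, -, -, -, 667, 752, 758, 163, 412, -, -, 909, 912, 929, 272, 833, 176]

412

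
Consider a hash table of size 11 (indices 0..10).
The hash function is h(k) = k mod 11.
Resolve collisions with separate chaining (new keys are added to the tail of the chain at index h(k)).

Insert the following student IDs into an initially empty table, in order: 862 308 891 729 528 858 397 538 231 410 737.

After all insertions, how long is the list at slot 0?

6

862 → bucket 4
308 → bucket 0
891 → bucket 0 (collision)
729 → bucket 3
528 → bucket 0 (collision)
858 → bucket 0 (collision)
397 → bucket 1
538 → bucket 10
231 → bucket 0 (collision)
410 → bucket 3 (collision)
737 → bucket 0 (collision)
Final buckets:
0: 308 -> 891 -> 528 -> 858 -> 231 -> 737
1: 397
2: —
3: 729 -> 410
4: 862
5: —
6: —
7: —
8: —
9: —
10: 538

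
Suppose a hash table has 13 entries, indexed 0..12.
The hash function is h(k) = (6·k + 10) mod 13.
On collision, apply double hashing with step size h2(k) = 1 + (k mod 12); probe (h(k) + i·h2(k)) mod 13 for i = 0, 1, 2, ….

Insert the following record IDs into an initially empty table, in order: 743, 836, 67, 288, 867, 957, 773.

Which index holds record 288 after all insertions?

10

743 hashes to 9; slot 9 is free -> place at 9.
836 hashes to 8; slot 8 is free -> place at 8.
67 hashes to 9, h2=8; 9 taken -> place at 4.
288 hashes to 9, h2=1; 9 taken -> place at 10.
867 hashes to 12; slot 12 is free -> place at 12.
957 hashes to 6; slot 6 is free -> place at 6.
773 hashes to 7; slot 7 is free -> place at 7.
Table: [∅, ∅, ∅, ∅, 67, ∅, 957, 773, 836, 743, 288, ∅, 867]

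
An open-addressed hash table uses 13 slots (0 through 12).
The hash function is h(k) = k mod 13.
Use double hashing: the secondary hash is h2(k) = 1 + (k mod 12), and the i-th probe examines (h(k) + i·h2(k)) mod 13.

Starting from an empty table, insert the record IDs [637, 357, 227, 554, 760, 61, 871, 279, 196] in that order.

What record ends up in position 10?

279

637: h=0 → slot 0
357: h=6 → slot 6
227: h=6, h2=12, probe 6,5 → slot 5
554: h=8 → slot 8
760: h=6, h2=5, probe 6,11 → slot 11
61: h=9 → slot 9
871: h=0, h2=8, probe 0,8,3 → slot 3
279: h=6, h2=4, probe 6,10 → slot 10
196: h=1 → slot 1
Table: [637, 196, —, 871, —, 227, 357, —, 554, 61, 279, 760, —]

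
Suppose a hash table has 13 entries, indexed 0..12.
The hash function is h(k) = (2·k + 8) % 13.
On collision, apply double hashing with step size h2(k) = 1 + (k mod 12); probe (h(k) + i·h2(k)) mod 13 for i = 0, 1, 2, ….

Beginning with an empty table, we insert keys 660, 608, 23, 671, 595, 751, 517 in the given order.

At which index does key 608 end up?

11

660 hashes to 2; slot 2 is free -> place at 2.
608 hashes to 2, h2=9; 2 taken -> place at 11.
23 hashes to 2, h2=12; 2 taken -> place at 1.
671 hashes to 11, h2=12; 11 taken -> place at 10.
595 hashes to 2, h2=8; 2,10 taken -> place at 5.
751 hashes to 2, h2=8; 2,10,5 taken -> place at 0.
517 hashes to 2, h2=2; 2 taken -> place at 4.
Table: [751, 23, 660, -, 517, 595, -, -, -, -, 671, 608, -]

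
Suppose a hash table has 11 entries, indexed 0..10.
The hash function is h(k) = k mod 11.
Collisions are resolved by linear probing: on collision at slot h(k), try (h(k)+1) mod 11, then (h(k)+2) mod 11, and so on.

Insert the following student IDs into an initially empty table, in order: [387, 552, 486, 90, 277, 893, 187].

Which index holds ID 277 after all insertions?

Insert 387: h=2, slot 2 empty => index 2.
Insert 552: h=2, slot 2 occupied => index 3.
Insert 486: h=2, slots 2,3 occupied => index 4.
Insert 90: h=2, slots 2,3,4 occupied => index 5.
Insert 277: h=2, slots 2,3,4,5 occupied => index 6.
Insert 893: h=2, slots 2,3,4,5,6 occupied => index 7.
Insert 187: h=0, slot 0 empty => index 0.
Table: [187, ., 387, 552, 486, 90, 277, 893, ., ., .]

6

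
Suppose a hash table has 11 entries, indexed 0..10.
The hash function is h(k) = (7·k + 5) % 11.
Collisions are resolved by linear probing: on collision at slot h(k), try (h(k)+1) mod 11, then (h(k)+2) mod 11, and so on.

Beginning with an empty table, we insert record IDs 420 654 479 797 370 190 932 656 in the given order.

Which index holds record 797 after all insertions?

Insert 420: h=8, slot 8 empty → index 8.
Insert 654: h=7, slot 7 empty → index 7.
Insert 479: h=3, slot 3 empty → index 3.
Insert 797: h=7, slots 7,8 occupied → index 9.
Insert 370: h=10, slot 10 empty → index 10.
Insert 190: h=4, slot 4 empty → index 4.
Insert 932: h=6, slot 6 empty → index 6.
Insert 656: h=10, slot 10 occupied → index 0.
Table: [656, _, _, 479, 190, _, 932, 654, 420, 797, 370]

9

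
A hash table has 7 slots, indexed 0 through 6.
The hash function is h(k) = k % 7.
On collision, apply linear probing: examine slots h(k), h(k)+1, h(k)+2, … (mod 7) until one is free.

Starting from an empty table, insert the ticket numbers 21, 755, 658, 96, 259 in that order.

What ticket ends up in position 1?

658

Insert 21: h=0, slot 0 empty → index 0.
Insert 755: h=6, slot 6 empty → index 6.
Insert 658: h=0, slot 0 occupied → index 1.
Insert 96: h=5, slot 5 empty → index 5.
Insert 259: h=0, slots 0,1 occupied → index 2.
Table: [21, 658, 259, ., ., 96, 755]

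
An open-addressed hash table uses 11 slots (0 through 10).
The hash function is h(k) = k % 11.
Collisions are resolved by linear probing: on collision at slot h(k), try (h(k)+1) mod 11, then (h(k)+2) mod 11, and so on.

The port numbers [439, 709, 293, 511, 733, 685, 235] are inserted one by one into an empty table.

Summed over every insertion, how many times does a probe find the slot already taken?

2

439: h=10 => slot 10
709: h=5 => slot 5
293: h=7 => slot 7
511: h=5, probe 5,6 => slot 6
733: h=7, probe 7,8 => slot 8
685: h=3 => slot 3
235: h=4 => slot 4
Table: [—, —, —, 685, 235, 709, 511, 293, 733, —, 439]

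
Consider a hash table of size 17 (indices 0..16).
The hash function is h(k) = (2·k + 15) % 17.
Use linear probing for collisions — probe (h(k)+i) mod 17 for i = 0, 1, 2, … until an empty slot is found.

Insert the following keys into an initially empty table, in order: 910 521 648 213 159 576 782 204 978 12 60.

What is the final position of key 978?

4

Insert 910: h=16, slot 16 empty → index 16.
Insert 521: h=3, slot 3 empty → index 3.
Insert 648: h=2, slot 2 empty → index 2.
Insert 213: h=16, slot 16 occupied → index 0.
Insert 159: h=10, slot 10 empty → index 10.
Insert 576: h=11, slot 11 empty → index 11.
Insert 782: h=15, slot 15 empty → index 15.
Insert 204: h=15, slots 15,16,0 occupied → index 1.
Insert 978: h=16, slots 16,0,1,2,3 occupied → index 4.
Insert 12: h=5, slot 5 empty → index 5.
Insert 60: h=16, slots 16,0,1,2,3,4,5 occupied → index 6.
Table: [213, 204, 648, 521, 978, 12, 60, -, -, -, 159, 576, -, -, -, 782, 910]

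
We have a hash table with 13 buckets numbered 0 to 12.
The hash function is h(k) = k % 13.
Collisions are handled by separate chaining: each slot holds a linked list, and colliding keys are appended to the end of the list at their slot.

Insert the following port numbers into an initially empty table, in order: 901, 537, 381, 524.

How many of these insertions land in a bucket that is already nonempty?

901 -> bucket 4
537 -> bucket 4 (collision)
381 -> bucket 4 (collision)
524 -> bucket 4 (collision)
Final buckets:
0: .
1: .
2: .
3: .
4: 901 -> 537 -> 381 -> 524
5: .
6: .
7: .
8: .
9: .
10: .
11: .
12: .

3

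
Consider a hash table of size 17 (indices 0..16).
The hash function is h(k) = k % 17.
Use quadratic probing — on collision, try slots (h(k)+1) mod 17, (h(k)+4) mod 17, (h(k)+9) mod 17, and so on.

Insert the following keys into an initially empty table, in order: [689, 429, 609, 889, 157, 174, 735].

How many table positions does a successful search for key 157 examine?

689: h=9 => slot 9
429: h=4 => slot 4
609: h=14 => slot 14
889: h=5 => slot 5
157: h=4, probe 4,5,8 => slot 8
174: h=4, probe 4,5,8,13 => slot 13
735: h=4, probe 4,5,8,13,3 => slot 3
Table: [., ., ., 735, 429, 889, ., ., 157, 689, ., ., ., 174, 609, ., .]
Lookup 157: h=4, probe 4,5,8 → found at 8.

3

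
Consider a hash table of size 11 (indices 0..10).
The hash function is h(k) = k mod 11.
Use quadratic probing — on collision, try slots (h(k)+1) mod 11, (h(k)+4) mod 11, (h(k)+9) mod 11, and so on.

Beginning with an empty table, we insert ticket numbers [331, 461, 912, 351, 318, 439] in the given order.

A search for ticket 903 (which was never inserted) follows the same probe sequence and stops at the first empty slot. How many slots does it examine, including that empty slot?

2

331 hashes to 1; slot 1 is free -> place at 1.
461 hashes to 10; slot 10 is free -> place at 10.
912 hashes to 10; 10 taken -> place at 0.
351 hashes to 10; 10,0 taken -> place at 3.
318 hashes to 10; 10,0,3 taken -> place at 8.
439 hashes to 10; 10,0,3,8 taken -> place at 4.
Table: [912, 331, ., 351, 439, ., ., ., 318, ., 461]
Lookup 903: h=1, probe 1,2 → slot 2 empty, not found.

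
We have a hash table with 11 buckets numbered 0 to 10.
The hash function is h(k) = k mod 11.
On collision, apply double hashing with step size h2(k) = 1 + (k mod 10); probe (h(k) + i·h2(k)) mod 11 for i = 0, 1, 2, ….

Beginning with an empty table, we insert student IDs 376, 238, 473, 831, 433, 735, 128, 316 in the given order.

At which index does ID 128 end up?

5

Insert 376: h=2, slot 2 empty => index 2.
Insert 238: h=7, slot 7 empty => index 7.
Insert 473: h=0, slot 0 empty => index 0.
Insert 831: h=6, slot 6 empty => index 6.
Insert 433: h=4, slot 4 empty => index 4.
Insert 735: h=9, slot 9 empty => index 9.
Insert 128: h=7, h2=9, slot 7 occupied => index 5.
Insert 316: h=8, slot 8 empty => index 8.
Table: [473, ., 376, ., 433, 128, 831, 238, 316, 735, .]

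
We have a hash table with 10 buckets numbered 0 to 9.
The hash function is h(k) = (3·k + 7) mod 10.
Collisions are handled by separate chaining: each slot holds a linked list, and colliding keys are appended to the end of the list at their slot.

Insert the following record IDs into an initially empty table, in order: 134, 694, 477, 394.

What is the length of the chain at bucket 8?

134 → bucket 9
694 → bucket 9 (collision)
477 → bucket 8
394 → bucket 9 (collision)
Final buckets:
0: ∅
1: ∅
2: ∅
3: ∅
4: ∅
5: ∅
6: ∅
7: ∅
8: 477
9: 134 -> 694 -> 394

1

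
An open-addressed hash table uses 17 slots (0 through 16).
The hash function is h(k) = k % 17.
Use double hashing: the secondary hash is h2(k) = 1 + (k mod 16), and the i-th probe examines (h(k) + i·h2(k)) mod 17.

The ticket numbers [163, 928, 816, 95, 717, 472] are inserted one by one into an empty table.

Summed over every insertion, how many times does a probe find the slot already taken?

163 hashes to 10; slot 10 is free → place at 10.
928 hashes to 10, h2=1; 10 taken → place at 11.
816 hashes to 0; slot 0 is free → place at 0.
95 hashes to 10, h2=16; 10 taken → place at 9.
717 hashes to 3; slot 3 is free → place at 3.
472 hashes to 13; slot 13 is free → place at 13.
Table: [816, ., ., 717, ., ., ., ., ., 95, 163, 928, ., 472, ., ., .]

2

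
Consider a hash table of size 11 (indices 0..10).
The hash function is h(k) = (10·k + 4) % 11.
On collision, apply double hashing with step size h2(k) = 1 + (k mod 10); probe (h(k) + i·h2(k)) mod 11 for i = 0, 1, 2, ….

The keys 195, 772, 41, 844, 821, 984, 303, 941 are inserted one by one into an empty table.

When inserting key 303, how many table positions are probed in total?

3

195: h=7 -> slot 7
772: h=2 -> slot 2
41: h=7, h2=2, probe 7,9 -> slot 9
844: h=7, h2=5, probe 7,1 -> slot 1
821: h=8 -> slot 8
984: h=10 -> slot 10
303: h=9, h2=4, probe 9,2,6 -> slot 6
941: h=9, h2=2, probe 9,0 -> slot 0
Table: [941, 844, 772, ., ., ., 303, 195, 821, 41, 984]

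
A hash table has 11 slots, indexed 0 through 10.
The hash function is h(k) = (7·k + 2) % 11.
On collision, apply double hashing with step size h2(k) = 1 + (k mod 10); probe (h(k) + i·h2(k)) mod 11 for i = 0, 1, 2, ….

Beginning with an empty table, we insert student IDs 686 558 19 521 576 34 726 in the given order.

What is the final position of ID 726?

5

686 hashes to 8; slot 8 is free → place at 8.
558 hashes to 3; slot 3 is free → place at 3.
19 hashes to 3, h2=10; 3 taken → place at 2.
521 hashes to 8, h2=2; 8 taken → place at 10.
576 hashes to 8, h2=7; 8 taken → place at 4.
34 hashes to 9; slot 9 is free → place at 9.
726 hashes to 2, h2=7; 2,9 taken → place at 5.
Table: [∅, ∅, 19, 558, 576, 726, ∅, ∅, 686, 34, 521]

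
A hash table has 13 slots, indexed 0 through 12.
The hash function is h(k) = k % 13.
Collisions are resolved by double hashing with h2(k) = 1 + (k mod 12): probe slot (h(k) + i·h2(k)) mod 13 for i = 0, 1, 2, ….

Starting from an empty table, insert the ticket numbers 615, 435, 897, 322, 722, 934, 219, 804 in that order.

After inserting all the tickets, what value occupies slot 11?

934

615: h=4 -> slot 4
435: h=6 -> slot 6
897: h=0 -> slot 0
322: h=10 -> slot 10
722: h=7 -> slot 7
934: h=11 -> slot 11
219: h=11, h2=4, probe 11,2 -> slot 2
804: h=11, h2=1, probe 11,12 -> slot 12
Table: [897, ∅, 219, ∅, 615, ∅, 435, 722, ∅, ∅, 322, 934, 804]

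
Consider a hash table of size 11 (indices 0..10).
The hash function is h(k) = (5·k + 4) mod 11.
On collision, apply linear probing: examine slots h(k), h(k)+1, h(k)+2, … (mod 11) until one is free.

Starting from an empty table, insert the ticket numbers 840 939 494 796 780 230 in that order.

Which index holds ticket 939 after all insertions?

840: h=2 → slot 2
939: h=2, probe 2,3 → slot 3
494: h=10 → slot 10
796: h=2, probe 2,3,4 → slot 4
780: h=10, probe 10,0 → slot 0
230: h=10, probe 10,0,1 → slot 1
Table: [780, 230, 840, 939, 796, _, _, _, _, _, 494]

3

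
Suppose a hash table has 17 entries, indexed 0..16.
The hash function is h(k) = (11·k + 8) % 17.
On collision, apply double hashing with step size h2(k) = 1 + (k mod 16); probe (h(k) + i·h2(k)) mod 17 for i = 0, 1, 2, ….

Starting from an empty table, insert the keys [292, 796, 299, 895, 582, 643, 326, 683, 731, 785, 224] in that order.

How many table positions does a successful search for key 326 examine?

2

292: h=7 => slot 7
796: h=9 => slot 9
299: h=16 => slot 16
895: h=10 => slot 10
582: h=1 => slot 1
643: h=9, h2=4, probe 9,13 => slot 13
326: h=7, h2=7, probe 7,14 => slot 14
683: h=7, h2=12, probe 7,2 => slot 2
731: h=8 => slot 8
785: h=7, h2=2, probe 7,9,11 => slot 11
224: h=7, h2=1, probe 7,8,9,10,11,12 => slot 12
Table: [—, 582, 683, —, —, —, —, 292, 731, 796, 895, 785, 224, 643, 326, —, 299]
Lookup 326: h=7, h2=7, probe 7,14 → found at 14.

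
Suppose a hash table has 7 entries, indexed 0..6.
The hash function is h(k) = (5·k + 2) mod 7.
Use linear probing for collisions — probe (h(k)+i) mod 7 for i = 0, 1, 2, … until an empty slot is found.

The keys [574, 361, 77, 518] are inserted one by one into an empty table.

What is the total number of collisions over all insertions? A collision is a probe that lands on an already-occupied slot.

Insert 574: h=2, slot 2 empty -> index 2.
Insert 361: h=1, slot 1 empty -> index 1.
Insert 77: h=2, slot 2 occupied -> index 3.
Insert 518: h=2, slots 2,3 occupied -> index 4.
Table: [-, 361, 574, 77, 518, -, -]

3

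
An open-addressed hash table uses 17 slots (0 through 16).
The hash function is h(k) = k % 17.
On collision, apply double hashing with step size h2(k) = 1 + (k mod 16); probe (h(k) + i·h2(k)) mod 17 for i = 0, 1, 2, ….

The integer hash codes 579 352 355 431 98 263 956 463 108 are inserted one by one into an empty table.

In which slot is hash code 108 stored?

579 hashes to 1; slot 1 is free => place at 1.
352 hashes to 12; slot 12 is free => place at 12.
355 hashes to 15; slot 15 is free => place at 15.
431 hashes to 6; slot 6 is free => place at 6.
98 hashes to 13; slot 13 is free => place at 13.
263 hashes to 8; slot 8 is free => place at 8.
956 hashes to 4; slot 4 is free => place at 4.
463 hashes to 4, h2=16; 4 taken => place at 3.
108 hashes to 6, h2=13; 6 taken => place at 2.
Table: [-, 579, 108, 463, 956, -, 431, -, 263, -, -, -, 352, 98, -, 355, -]

2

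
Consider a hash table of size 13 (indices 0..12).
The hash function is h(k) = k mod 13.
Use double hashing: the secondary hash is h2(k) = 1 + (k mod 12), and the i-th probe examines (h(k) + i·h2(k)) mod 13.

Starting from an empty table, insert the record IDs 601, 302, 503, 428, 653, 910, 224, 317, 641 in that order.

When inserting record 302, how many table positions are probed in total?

Insert 601: h=3, slot 3 empty → index 3.
Insert 302: h=3, h2=3, slot 3 occupied → index 6.
Insert 503: h=9, slot 9 empty → index 9.
Insert 428: h=12, slot 12 empty → index 12.
Insert 653: h=3, h2=6, slots 3,9 occupied → index 2.
Insert 910: h=0, slot 0 empty → index 0.
Insert 224: h=3, h2=9, slots 3,12 occupied → index 8.
Insert 317: h=5, slot 5 empty → index 5.
Insert 641: h=4, slot 4 empty → index 4.
Table: [910, —, 653, 601, 641, 317, 302, —, 224, 503, —, —, 428]

2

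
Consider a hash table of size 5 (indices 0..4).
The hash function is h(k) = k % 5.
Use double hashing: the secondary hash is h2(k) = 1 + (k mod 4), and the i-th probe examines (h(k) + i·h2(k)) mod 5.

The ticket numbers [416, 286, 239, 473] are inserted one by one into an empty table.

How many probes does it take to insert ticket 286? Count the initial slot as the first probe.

2

416 hashes to 1; slot 1 is free => place at 1.
286 hashes to 1, h2=3; 1 taken => place at 4.
239 hashes to 4, h2=4; 4 taken => place at 3.
473 hashes to 3, h2=2; 3 taken => place at 0.
Table: [473, 416, -, 239, 286]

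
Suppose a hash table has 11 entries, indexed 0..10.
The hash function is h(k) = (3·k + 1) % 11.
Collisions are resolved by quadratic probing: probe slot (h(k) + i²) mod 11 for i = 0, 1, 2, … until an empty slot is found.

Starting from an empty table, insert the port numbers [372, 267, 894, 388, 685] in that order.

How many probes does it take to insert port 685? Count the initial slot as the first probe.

372 hashes to 6; slot 6 is free -> place at 6.
267 hashes to 10; slot 10 is free -> place at 10.
894 hashes to 10; 10 taken -> place at 0.
388 hashes to 10; 10,0 taken -> place at 3.
685 hashes to 10; 10,0,3 taken -> place at 8.
Table: [894, ., ., 388, ., ., 372, ., 685, ., 267]

4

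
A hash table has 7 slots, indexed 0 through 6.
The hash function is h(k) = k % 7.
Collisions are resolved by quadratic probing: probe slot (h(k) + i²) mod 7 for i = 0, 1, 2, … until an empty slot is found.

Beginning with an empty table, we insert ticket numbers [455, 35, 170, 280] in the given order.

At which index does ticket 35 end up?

1

Insert 455: h=0, slot 0 empty -> index 0.
Insert 35: h=0, slot 0 occupied -> index 1.
Insert 170: h=2, slot 2 empty -> index 2.
Insert 280: h=0, slots 0,1 occupied -> index 4.
Table: [455, 35, 170, ., 280, ., .]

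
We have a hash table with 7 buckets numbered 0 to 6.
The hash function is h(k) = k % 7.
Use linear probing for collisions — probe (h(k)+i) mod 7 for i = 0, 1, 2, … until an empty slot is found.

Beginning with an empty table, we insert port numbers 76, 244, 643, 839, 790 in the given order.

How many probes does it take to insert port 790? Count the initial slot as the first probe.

5

Insert 76: h=6, slot 6 empty => index 6.
Insert 244: h=6, slot 6 occupied => index 0.
Insert 643: h=6, slots 6,0 occupied => index 1.
Insert 839: h=6, slots 6,0,1 occupied => index 2.
Insert 790: h=6, slots 6,0,1,2 occupied => index 3.
Table: [244, 643, 839, 790, _, _, 76]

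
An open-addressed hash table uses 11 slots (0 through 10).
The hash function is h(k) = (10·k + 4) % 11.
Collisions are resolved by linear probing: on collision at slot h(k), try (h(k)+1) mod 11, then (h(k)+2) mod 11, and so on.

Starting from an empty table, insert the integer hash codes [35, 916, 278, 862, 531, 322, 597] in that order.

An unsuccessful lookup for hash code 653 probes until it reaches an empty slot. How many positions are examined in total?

35 hashes to 2; slot 2 is free -> place at 2.
916 hashes to 1; slot 1 is free -> place at 1.
278 hashes to 1; 1,2 taken -> place at 3.
862 hashes to 0; slot 0 is free -> place at 0.
531 hashes to 1; 1,2,3 taken -> place at 4.
322 hashes to 1; 1,2,3,4 taken -> place at 5.
597 hashes to 1; 1,2,3,4,5 taken -> place at 6.
Table: [862, 916, 35, 278, 531, 322, 597, ., ., ., .]
Lookup 653: h=0, probe 0,1,2,3,4,5,6,7 → slot 7 empty, not found.

8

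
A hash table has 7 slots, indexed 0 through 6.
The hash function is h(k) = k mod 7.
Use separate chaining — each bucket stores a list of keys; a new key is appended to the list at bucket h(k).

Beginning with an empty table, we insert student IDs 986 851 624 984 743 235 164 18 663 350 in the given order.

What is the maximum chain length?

Insert 986: h=6, bucket 6 empty -> new chain.
Insert 851: h=4, bucket 4 empty -> new chain.
Insert 624: h=1, bucket 1 empty -> new chain.
Insert 984: h=4, bucket 4 nonempty -> append to chain.
Insert 743: h=1, bucket 1 nonempty -> append to chain.
Insert 235: h=4, bucket 4 nonempty -> append to chain.
Insert 164: h=3, bucket 3 empty -> new chain.
Insert 18: h=4, bucket 4 nonempty -> append to chain.
Insert 663: h=5, bucket 5 empty -> new chain.
Insert 350: h=0, bucket 0 empty -> new chain.
Final buckets:
0: 350
1: 624 -> 743
2: ∅
3: 164
4: 851 -> 984 -> 235 -> 18
5: 663
6: 986

4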